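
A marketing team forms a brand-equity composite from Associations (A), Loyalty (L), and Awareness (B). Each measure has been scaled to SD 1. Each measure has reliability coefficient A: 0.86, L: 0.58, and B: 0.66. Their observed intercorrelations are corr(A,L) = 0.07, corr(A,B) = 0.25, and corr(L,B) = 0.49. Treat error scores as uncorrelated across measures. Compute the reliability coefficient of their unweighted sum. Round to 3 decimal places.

0.805

Var(A+L+B) = 3 + 2·[0.07 + 0.25 + 0.49] = 3 + 1.62 = 4.62.
Under uncorrelated errors the observed covariances equal the true-score covariances, so only the own-variance terms attenuate.
True-score variance = [0.86 + 0.58 + 0.66] + 1.62 = 2.1 + 1.62 = 3.72.
Reliability = 3.72 / 4.62 = 0.805.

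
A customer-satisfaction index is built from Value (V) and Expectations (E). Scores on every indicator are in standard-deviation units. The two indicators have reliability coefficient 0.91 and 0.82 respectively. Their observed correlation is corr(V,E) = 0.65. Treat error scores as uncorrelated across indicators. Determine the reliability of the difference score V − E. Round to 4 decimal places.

Var(V−E) = 1 + 1 − 2·0.65 = 2 − 1.3 = 0.7.
Because errors are independent across components, Cov(Tᵢ,Tⱼ) = Cov(Xᵢ,Xⱼ); the off-diagonal part of the true-score variance is the same as above.
True-score variance = [0.91 + 0.82] − 1.3 = 1.73 − 1.3 = 0.43.
Reliability = 0.43 / 0.7 = 0.6143.

0.6143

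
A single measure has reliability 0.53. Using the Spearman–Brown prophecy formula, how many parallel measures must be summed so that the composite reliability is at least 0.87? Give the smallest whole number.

k ≥ ρ*(1−ρ₁)/(ρ₁(1−ρ*)) = 0.87·0.47 / (0.53·0.13) = 5.935.
Smallest integer k = 6.

6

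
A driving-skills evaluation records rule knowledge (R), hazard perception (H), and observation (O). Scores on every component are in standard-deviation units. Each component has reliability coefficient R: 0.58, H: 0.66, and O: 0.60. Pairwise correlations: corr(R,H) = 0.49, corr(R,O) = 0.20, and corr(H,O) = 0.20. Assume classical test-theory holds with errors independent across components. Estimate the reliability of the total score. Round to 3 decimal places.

0.757

Var(R+H+O) = 3 + 2·[0.49 + 0.20 + 0.20] = 3 + 1.78 = 4.78.
Under uncorrelated errors the observed covariances equal the true-score covariances, so only the own-variance terms attenuate.
True-score variance = [0.58 + 0.66 + 0.60] + 1.78 = 1.84 + 1.78 = 3.62.
Reliability = 3.62 / 4.78 = 0.757.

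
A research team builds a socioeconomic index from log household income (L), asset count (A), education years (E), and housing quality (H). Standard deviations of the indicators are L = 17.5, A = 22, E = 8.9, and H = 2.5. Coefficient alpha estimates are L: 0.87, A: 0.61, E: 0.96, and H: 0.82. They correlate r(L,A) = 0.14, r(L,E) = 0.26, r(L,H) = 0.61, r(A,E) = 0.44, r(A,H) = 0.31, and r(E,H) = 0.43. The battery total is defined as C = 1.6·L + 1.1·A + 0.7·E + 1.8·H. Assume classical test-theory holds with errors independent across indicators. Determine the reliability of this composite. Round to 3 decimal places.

Var(C) = 1.6²·17.5² + 1.1²·22² + 0.7²·8.9² + 1.8²·2.5² + 2·[1.76·17.5·22·0.14 + 1.12·17.5·8.9·0.26 + 2.88·17.5·2.5·0.61 + 0.77·22·8.9·0.44 + 1.98·22·2.5·0.31 + 1.26·8.9·2.5·0.43] = 1428.7 + 658.459 = 2087.16.
Because errors are independent across components, Cov(Tᵢ,Tⱼ) = Cov(Xᵢ,Xⱼ); the off-diagonal part of the true-score variance is the same as above.
True-score variance = [1.6²·17.5²·0.87 + 1.1²·22²·0.61 + 0.7²·8.9²·0.96 + 1.8²·2.5²·0.82] + 658.459 = 1093.19 + 658.459 = 1751.64.
Reliability = 1751.64 / 2087.16 = 0.839.

0.839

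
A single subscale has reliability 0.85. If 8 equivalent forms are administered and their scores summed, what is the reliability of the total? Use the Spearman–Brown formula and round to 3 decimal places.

0.978

ρ_k = kρ / (1 + (k−1)ρ) = 8·0.85 / (1 + 7·0.85) = 6.800 / 6.950 = 0.978.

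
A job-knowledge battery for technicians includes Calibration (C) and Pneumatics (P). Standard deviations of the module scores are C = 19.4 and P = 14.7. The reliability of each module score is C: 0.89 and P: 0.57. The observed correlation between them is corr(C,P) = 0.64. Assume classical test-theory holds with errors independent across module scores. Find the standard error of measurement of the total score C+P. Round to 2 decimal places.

Var(total) = 592.45 + 365.03 = 957.48.
True-score variance = 458.132 + 365.03 = 823.162, so reliability = 0.8597.
Error variance = 957.48 − 823.162 = 134.318; SEM = √134.318 = 11.59.

11.59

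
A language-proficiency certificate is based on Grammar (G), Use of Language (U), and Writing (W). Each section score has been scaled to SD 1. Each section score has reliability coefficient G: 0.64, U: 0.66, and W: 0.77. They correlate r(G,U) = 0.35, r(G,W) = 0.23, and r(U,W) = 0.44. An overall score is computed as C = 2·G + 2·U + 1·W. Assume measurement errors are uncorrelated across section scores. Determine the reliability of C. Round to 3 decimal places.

0.791

Var(C) = 2² + 2² + 1 + 2·[4·0.35 + 2·0.23 + 2·0.44] = 9 + 5.48 = 14.48.
Because errors are independent across components, Cov(Tᵢ,Tⱼ) = Cov(Xᵢ,Xⱼ); the off-diagonal part of the true-score variance is the same as above.
True-score variance = [2²·0.64 + 2²·0.66 + 0.77] + 5.48 = 5.97 + 5.48 = 11.45.
Reliability = 11.45 / 14.48 = 0.791.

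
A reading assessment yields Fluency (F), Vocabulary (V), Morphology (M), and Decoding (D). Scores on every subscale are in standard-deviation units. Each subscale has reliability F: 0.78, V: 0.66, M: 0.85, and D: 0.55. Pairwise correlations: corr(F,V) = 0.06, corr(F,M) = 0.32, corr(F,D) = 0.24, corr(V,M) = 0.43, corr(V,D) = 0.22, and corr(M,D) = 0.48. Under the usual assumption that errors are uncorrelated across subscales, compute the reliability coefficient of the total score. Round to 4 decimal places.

Var(F+V+M+D) = 4 + 2·[0.06 + 0.32 + 0.24 + 0.43 + 0.22 + 0.48] = 4 + 3.5 = 7.5.
Because errors are independent across components, Cov(Tᵢ,Tⱼ) = Cov(Xᵢ,Xⱼ); the off-diagonal part of the true-score variance is the same as above.
True-score variance = [0.78 + 0.66 + 0.85 + 0.55] + 3.5 = 2.84 + 3.5 = 6.34.
Reliability = 6.34 / 7.5 = 0.8453.

0.8453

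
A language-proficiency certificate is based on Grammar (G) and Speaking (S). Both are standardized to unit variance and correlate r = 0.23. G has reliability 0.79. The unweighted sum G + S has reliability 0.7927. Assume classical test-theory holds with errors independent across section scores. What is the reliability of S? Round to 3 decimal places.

0.700

Var(G+S) = 2 + 2·0.23 = 2.460.
True-score variance = ρ_G + ρ_S + 2·0.23, so 0.7927 = (0.79 + ρ_S + 0.46) / 2.460.
ρ_S = 0.7927·2.460 − 0.79 − 0.46 = 0.700.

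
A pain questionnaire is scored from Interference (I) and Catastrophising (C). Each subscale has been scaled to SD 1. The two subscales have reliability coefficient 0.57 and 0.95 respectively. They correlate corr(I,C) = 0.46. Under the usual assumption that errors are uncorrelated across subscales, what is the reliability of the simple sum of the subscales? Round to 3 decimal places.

0.836

Var(I+C) = 2 + 2·[0.46] = 2 + 0.92 = 2.92.
Because errors are independent across components, Cov(Tᵢ,Tⱼ) = Cov(Xᵢ,Xⱼ); the off-diagonal part of the true-score variance is the same as above.
True-score variance = [0.57 + 0.95] + 0.92 = 1.52 + 0.92 = 2.44.
Reliability = 2.44 / 2.92 = 0.836.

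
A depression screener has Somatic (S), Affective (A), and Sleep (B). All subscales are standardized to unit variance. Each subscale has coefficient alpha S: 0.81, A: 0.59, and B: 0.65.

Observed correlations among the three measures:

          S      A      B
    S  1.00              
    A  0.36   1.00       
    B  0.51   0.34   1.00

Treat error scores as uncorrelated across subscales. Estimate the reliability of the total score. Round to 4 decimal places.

0.8247

Var(S+A+B) = 3 + 2·[0.36 + 0.51 + 0.34] = 3 + 2.42 = 5.42.
Under uncorrelated errors the observed covariances equal the true-score covariances, so only the own-variance terms attenuate.
True-score variance = [0.81 + 0.59 + 0.65] + 2.42 = 2.05 + 2.42 = 4.47.
Reliability = 4.47 / 5.42 = 0.8247.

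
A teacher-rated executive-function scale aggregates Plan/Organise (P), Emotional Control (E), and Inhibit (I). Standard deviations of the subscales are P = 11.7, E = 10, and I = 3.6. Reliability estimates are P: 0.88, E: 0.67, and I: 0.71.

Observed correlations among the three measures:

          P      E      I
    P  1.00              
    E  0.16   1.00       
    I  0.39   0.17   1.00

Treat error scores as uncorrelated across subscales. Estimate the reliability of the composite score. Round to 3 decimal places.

0.840

Var(P+E+I) = 11.7² + 10² + 3.6² + 2·[11.7·10·0.16 + 11.7·3.6·0.39 + 10·3.6·0.17] = 249.85 + 82.5336 = 332.384.
Because errors are independent across components, Cov(Tᵢ,Tⱼ) = Cov(Xᵢ,Xⱼ); the off-diagonal part of the true-score variance is the same as above.
True-score variance = [11.7²·0.88 + 10²·0.67 + 3.6²·0.71] + 82.5336 = 196.665 + 82.5336 = 279.198.
Reliability = 279.198 / 332.384 = 0.840.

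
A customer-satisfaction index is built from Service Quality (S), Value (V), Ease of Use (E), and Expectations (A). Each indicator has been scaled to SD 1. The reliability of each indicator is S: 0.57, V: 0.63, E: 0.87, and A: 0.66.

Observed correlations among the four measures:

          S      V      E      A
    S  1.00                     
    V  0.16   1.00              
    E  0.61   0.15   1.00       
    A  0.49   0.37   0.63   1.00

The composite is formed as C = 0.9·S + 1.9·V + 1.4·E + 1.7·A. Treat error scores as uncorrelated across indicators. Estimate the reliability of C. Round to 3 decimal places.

Var(C) = 0.9² + 1.9² + 1.4² + 1.7² + 2·[1.71·0.16 + 1.26·0.61 + 1.53·0.49 + 2.66·0.15 + 3.23·0.37 + 2.38·0.63] = 9.27 + 9.7708 = 19.0408.
Under uncorrelated errors the observed covariances equal the true-score covariances, so only the own-variance terms attenuate.
True-score variance = [0.9²·0.57 + 1.9²·0.63 + 1.4²·0.87 + 1.7²·0.66] + 9.7708 = 6.3486 + 9.7708 = 16.1194.
Reliability = 16.1194 / 19.0408 = 0.847.

0.847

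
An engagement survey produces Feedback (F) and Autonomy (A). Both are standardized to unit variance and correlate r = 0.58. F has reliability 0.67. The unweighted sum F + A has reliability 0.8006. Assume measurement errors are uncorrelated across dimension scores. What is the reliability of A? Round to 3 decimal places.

Var(F+A) = 2 + 2·0.58 = 3.160.
True-score variance = ρ_F + ρ_A + 2·0.58, so 0.8006 = (0.67 + ρ_A + 1.16) / 3.160.
ρ_A = 0.8006·3.160 − 0.67 − 1.16 = 0.700.

0.700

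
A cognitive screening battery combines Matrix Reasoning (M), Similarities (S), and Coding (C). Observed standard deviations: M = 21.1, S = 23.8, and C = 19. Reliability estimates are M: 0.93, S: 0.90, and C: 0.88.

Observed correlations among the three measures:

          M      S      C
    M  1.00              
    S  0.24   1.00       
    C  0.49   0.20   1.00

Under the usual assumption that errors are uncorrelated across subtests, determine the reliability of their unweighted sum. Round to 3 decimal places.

0.940

Var(M+S+C) = 21.1² + 23.8² + 19² + 2·[21.1·23.8·0.24 + 21.1·19·0.49 + 23.8·19·0.20] = 1372.65 + 814.808 = 2187.46.
Under uncorrelated errors the observed covariances equal the true-score covariances, so only the own-variance terms attenuate.
True-score variance = [21.1²·0.93 + 23.8²·0.90 + 19²·0.88] + 814.808 = 1241.52 + 814.808 = 2056.33.
Reliability = 2056.33 / 2187.46 = 0.940.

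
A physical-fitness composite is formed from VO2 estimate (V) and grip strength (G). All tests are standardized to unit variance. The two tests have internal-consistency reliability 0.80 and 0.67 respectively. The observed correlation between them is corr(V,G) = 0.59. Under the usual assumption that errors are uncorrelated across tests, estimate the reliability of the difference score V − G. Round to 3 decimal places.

Var(V−G) = 1 + 1 − 2·0.59 = 2 − 1.18 = 0.82.
With uncorrelated errors the cross-covariances are all true-score covariance, so they carry over unchanged; only the diagonal terms shrink to ρᵢσᵢ².
True-score variance = [0.80 + 0.67] − 1.18 = 1.47 − 1.18 = 0.29.
Reliability = 0.29 / 0.82 = 0.354.

0.354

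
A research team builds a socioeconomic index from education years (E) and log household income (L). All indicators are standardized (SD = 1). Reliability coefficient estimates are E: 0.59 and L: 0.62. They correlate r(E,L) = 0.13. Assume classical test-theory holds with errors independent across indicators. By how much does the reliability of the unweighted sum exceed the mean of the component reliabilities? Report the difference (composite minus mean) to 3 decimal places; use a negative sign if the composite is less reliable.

Var(sum) = 2 + 0.26 = 2.26; true-score variance = 1.21 + 0.26 = 1.47; composite reliability = 0.6504.
Mean component reliability = 0.6050.
Difference = 0.6504 − 0.6050 = 0.045.

0.045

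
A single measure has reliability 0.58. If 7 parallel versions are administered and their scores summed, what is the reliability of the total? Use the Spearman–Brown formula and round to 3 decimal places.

0.906

ρ_k = kρ / (1 + (k−1)ρ) = 7·0.58 / (1 + 6·0.58) = 4.060 / 4.480 = 0.906.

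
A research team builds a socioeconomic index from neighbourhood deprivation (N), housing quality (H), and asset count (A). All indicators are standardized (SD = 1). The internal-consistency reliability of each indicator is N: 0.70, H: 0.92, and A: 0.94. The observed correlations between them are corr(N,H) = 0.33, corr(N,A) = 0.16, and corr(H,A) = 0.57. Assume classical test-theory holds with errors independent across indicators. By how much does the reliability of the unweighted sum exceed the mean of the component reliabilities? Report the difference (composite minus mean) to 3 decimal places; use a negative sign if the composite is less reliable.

0.061

Var(sum) = 3 + 2.12 = 5.12; true-score variance = 2.56 + 2.12 = 4.68; composite reliability = 0.9141.
Mean component reliability = 0.8533.
Difference = 0.9141 − 0.8533 = 0.061.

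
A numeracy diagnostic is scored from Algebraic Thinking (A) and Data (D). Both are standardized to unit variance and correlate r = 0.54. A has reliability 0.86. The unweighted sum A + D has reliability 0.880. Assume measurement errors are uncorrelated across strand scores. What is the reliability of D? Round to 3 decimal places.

Var(A+D) = 2 + 2·0.54 = 3.080.
True-score variance = ρ_A + ρ_D + 2·0.54, so 0.880 = (0.86 + ρ_D + 1.08) / 3.080.
ρ_D = 0.880·3.080 − 0.86 − 1.08 = 0.770.

0.770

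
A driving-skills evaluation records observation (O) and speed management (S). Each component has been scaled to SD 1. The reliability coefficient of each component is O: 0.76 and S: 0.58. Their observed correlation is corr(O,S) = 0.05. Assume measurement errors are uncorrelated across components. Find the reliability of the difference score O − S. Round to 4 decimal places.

Var(O−S) = 1 + 1 − 2·0.05 = 2 − 0.1 = 1.9.
Under uncorrelated errors the observed covariances equal the true-score covariances, so only the own-variance terms attenuate.
True-score variance = [0.76 + 0.58] − 0.1 = 1.34 − 0.1 = 1.24.
Reliability = 1.24 / 1.9 = 0.6526.

0.6526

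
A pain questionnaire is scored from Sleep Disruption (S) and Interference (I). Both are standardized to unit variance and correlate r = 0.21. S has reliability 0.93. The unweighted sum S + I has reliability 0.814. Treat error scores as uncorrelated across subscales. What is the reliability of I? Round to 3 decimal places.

Var(S+I) = 2 + 2·0.21 = 2.420.
True-score variance = ρ_S + ρ_I + 2·0.21, so 0.814 = (0.93 + ρ_I + 0.42) / 2.420.
ρ_I = 0.814·2.420 − 0.93 − 0.42 = 0.620.

0.620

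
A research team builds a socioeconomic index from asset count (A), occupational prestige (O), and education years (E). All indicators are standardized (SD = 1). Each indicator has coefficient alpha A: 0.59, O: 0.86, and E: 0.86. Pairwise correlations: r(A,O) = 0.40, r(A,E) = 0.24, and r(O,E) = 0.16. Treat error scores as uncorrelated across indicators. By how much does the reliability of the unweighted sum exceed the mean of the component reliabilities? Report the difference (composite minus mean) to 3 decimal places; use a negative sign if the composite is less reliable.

Var(sum) = 3 + 1.6 = 4.6; true-score variance = 2.31 + 1.6 = 3.91; composite reliability = 0.8500.
Mean component reliability = 0.7700.
Difference = 0.8500 − 0.7700 = 0.080.

0.080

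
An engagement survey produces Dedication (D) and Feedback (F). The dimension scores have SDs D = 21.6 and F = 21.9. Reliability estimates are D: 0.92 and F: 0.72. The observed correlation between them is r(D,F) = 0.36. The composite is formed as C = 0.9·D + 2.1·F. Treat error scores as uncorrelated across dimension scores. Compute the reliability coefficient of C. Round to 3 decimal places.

Var(C) = 0.9²·21.6² + 2.1²·21.9² + 2·[1.89·21.6·21.9·0.36] = 2492.99 + 643.713 = 3136.71.
Under uncorrelated errors the observed covariances equal the true-score covariances, so only the own-variance terms attenuate.
True-score variance = [0.9²·21.6²·0.92 + 2.1²·21.9²·0.72] + 643.713 = 1870.54 + 643.713 = 2514.25.
Reliability = 2514.25 / 3136.71 = 0.802.

0.802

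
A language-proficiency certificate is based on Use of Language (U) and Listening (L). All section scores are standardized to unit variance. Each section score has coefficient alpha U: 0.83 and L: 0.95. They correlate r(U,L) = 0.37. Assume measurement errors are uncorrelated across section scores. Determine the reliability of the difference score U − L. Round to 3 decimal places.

Var(U−L) = 1 + 1 − 2·0.37 = 2 − 0.74 = 1.26.
Because errors are independent across components, Cov(Tᵢ,Tⱼ) = Cov(Xᵢ,Xⱼ); the off-diagonal part of the true-score variance is the same as above.
True-score variance = [0.83 + 0.95] − 0.74 = 1.78 − 0.74 = 1.04.
Reliability = 1.04 / 1.26 = 0.825.

0.825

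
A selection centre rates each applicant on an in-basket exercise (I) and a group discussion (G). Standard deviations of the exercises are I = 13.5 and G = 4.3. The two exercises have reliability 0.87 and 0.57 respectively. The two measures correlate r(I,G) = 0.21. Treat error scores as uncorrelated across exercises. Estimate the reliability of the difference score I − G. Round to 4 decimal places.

0.8206

Var(I−G) = 13.5² + 4.3² − 2·13.5·4.3·0.21 = 200.74 − 24.381 = 176.359.
With uncorrelated errors the cross-covariances are all true-score covariance, so they carry over unchanged; only the diagonal terms shrink to ρᵢσᵢ².
True-score variance = [13.5²·0.87 + 4.3²·0.57] − 24.381 = 169.097 − 24.381 = 144.716.
Reliability = 144.716 / 176.359 = 0.8206.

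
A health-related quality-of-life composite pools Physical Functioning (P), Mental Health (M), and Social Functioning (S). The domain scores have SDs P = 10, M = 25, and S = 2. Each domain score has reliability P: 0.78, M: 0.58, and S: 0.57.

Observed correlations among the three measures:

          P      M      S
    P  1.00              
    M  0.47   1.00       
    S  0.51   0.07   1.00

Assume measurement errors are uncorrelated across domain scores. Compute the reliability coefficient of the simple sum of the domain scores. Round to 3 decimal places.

0.711

Var(P+M+S) = 10² + 25² + 2² + 2·[10·25·0.47 + 10·2·0.51 + 25·2·0.07] = 729 + 262.4 = 991.4.
Because errors are independent across components, Cov(Tᵢ,Tⱼ) = Cov(Xᵢ,Xⱼ); the off-diagonal part of the true-score variance is the same as above.
True-score variance = [10²·0.78 + 25²·0.58 + 2²·0.57] + 262.4 = 442.78 + 262.4 = 705.18.
Reliability = 705.18 / 991.4 = 0.711.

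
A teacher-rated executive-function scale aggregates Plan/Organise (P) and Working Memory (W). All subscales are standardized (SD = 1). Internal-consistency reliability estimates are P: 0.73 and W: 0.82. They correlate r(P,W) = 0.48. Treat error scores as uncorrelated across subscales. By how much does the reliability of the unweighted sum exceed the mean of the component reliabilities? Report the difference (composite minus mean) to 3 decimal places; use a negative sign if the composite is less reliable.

0.073

Var(sum) = 2 + 0.96 = 2.96; true-score variance = 1.55 + 0.96 = 2.51; composite reliability = 0.8480.
Mean component reliability = 0.7750.
Difference = 0.8480 − 0.7750 = 0.073.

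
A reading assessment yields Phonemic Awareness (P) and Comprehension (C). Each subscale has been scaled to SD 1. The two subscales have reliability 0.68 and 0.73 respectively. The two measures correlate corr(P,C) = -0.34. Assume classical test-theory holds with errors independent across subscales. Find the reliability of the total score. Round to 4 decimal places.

Var(P+C) = 2 + 2·[(-0.34)] = 2 − 0.68 = 1.32.
With uncorrelated errors the cross-covariances are all true-score covariance, so they carry over unchanged; only the diagonal terms shrink to ρᵢσᵢ².
True-score variance = [0.68 + 0.73] − 0.68 = 1.41 − 0.68 = 0.73.
Reliability = 0.73 / 1.32 = 0.5530.

0.5530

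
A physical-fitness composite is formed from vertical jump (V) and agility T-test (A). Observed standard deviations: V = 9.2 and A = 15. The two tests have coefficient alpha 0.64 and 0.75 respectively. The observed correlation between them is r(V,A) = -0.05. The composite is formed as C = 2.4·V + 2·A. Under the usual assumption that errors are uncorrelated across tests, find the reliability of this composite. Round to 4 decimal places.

Var(C) = 2.4²·9.2² + 2²·15² + 2·[4.8·9.2·15·(-0.05)] = 1387.53 − 66.24 = 1321.29.
Because errors are independent across components, Cov(Tᵢ,Tⱼ) = Cov(Xᵢ,Xⱼ); the off-diagonal part of the true-score variance is the same as above.
True-score variance = [2.4²·9.2²·0.64 + 2²·15²·0.75] − 66.24 = 987.017 − 66.24 = 920.777.
Reliability = 920.777 / 1321.29 = 0.6969.

0.6969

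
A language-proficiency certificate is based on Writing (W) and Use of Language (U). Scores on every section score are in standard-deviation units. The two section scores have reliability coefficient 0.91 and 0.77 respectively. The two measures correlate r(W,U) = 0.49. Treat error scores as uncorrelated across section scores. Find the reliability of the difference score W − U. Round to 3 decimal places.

Var(W−U) = 1 + 1 − 2·0.49 = 2 − 0.98 = 1.02.
Under uncorrelated errors the observed covariances equal the true-score covariances, so only the own-variance terms attenuate.
True-score variance = [0.91 + 0.77] − 0.98 = 1.68 − 0.98 = 0.7.
Reliability = 0.7 / 1.02 = 0.686.

0.686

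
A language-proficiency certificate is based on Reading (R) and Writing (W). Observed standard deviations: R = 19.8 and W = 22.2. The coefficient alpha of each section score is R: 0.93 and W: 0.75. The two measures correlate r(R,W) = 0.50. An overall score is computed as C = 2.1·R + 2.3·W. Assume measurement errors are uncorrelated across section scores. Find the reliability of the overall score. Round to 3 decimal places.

Var(C) = 2.1²·19.8² + 2.3²·22.2² + 2·[4.83·19.8·22.2·0.50] = 4336.02 + 2123.07 = 6459.09.
With uncorrelated errors the cross-covariances are all true-score covariance, so they carry over unchanged; only the diagonal terms shrink to ρᵢσᵢ².
True-score variance = [2.1²·19.8²·0.93 + 2.3²·22.2²·0.75] + 2123.07 = 3563.22 + 2123.07 = 5686.29.
Reliability = 5686.29 / 6459.09 = 0.880.

0.880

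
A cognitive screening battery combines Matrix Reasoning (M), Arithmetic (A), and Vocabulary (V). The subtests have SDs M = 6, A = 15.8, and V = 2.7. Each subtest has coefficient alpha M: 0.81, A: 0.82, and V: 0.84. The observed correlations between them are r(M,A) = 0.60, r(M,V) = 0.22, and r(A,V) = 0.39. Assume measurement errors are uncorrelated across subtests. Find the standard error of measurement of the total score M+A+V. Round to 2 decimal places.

7.28

Var(total) = 292.93 + 154.163 = 447.093.
True-score variance = 239.988 + 154.163 = 394.151, so reliability = 0.8816.
Error variance = 447.093 − 394.151 = 52.9416; SEM = √52.9416 = 7.28.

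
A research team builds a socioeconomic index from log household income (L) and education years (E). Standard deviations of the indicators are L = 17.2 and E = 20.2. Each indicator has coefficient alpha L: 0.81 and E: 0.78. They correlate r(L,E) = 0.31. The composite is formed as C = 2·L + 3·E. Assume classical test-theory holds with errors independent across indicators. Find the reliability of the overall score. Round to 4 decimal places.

Var(C) = 2²·17.2² + 3²·20.2² + 2·[6·17.2·20.2·0.31] = 4855.72 + 1292.48 = 6148.2.
Because errors are independent across components, Cov(Tᵢ,Tⱼ) = Cov(Xᵢ,Xⱼ); the off-diagonal part of the true-score variance is the same as above.
True-score variance = [2²·17.2²·0.81 + 3²·20.2²·0.78] + 1292.48 = 3822.96 + 1292.48 = 5115.44.
Reliability = 5115.44 / 6148.2 = 0.8320.

0.8320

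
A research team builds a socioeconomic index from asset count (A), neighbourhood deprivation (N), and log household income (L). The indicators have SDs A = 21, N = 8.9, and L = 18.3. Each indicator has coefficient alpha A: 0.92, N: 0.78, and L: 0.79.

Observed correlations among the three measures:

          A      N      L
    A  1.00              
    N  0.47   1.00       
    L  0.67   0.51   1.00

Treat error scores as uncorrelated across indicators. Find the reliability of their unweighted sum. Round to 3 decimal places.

Var(A+N+L) = 21² + 8.9² + 18.3² + 2·[21·8.9·0.47 + 21·18.3·0.67 + 8.9·18.3·0.51] = 855.1 + 856.775 = 1711.88.
With uncorrelated errors the cross-covariances are all true-score covariance, so they carry over unchanged; only the diagonal terms shrink to ρᵢσᵢ².
True-score variance = [21²·0.92 + 8.9²·0.78 + 18.3²·0.79] + 856.775 = 732.067 + 856.775 = 1588.84.
Reliability = 1588.84 / 1711.88 = 0.928.

0.928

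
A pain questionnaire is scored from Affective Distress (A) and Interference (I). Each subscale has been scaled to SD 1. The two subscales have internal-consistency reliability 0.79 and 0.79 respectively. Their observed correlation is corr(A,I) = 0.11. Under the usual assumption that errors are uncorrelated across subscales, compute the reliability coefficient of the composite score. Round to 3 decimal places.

Var(A+I) = 2 + 2·[0.11] = 2 + 0.22 = 2.22.
Because errors are independent across components, Cov(Tᵢ,Tⱼ) = Cov(Xᵢ,Xⱼ); the off-diagonal part of the true-score variance is the same as above.
True-score variance = [0.79 + 0.79] + 0.22 = 1.58 + 0.22 = 1.8.
Reliability = 1.8 / 2.22 = 0.811.

0.811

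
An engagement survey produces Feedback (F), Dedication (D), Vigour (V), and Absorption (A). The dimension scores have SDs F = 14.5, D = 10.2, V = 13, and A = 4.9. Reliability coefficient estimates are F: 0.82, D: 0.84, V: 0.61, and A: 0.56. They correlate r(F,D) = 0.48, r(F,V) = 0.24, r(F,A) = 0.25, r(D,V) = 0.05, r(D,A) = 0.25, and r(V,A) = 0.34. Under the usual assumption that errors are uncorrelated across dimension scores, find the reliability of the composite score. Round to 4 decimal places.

Var(F+D+V+A) = 14.5² + 10.2² + 13² + 4.9² + 2·[14.5·10.2·0.48 + 14.5·13·0.24 + 14.5·4.9·0.25 + 10.2·13·0.05 + 10.2·4.9·0.25 + 13·4.9·0.34] = 507.3 + 349.555 = 856.855.
Under uncorrelated errors the observed covariances equal the true-score covariances, so only the own-variance terms attenuate.
True-score variance = [14.5²·0.82 + 10.2²·0.84 + 13²·0.61 + 4.9²·0.56] + 349.555 = 376.334 + 349.555 = 725.889.
Reliability = 725.889 / 856.855 = 0.8472.

0.8472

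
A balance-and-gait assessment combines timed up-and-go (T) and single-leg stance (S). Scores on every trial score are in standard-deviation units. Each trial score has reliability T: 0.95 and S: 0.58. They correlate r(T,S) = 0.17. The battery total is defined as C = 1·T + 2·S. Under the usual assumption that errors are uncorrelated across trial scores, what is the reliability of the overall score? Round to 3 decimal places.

0.695

Var(C) = 1 + 2² + 2·[2·0.17] = 5 + 0.68 = 5.68.
With uncorrelated errors the cross-covariances are all true-score covariance, so they carry over unchanged; only the diagonal terms shrink to ρᵢσᵢ².
True-score variance = [0.95 + 2²·0.58] + 0.68 = 3.27 + 0.68 = 3.95.
Reliability = 3.95 / 5.68 = 0.695.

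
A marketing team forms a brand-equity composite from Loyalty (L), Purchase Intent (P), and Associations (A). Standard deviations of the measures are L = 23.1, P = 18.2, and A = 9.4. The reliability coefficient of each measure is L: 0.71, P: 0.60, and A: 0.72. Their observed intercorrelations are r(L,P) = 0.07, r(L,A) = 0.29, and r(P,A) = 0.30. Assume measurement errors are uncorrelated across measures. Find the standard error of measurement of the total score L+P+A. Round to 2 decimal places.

Var(total) = 953.21 + 287.448 = 1240.66.
True-score variance = 641.226 + 287.448 = 928.674, so reliability = 0.7485.
Error variance = 1240.66 − 928.674 = 311.984; SEM = √311.984 = 17.66.

17.66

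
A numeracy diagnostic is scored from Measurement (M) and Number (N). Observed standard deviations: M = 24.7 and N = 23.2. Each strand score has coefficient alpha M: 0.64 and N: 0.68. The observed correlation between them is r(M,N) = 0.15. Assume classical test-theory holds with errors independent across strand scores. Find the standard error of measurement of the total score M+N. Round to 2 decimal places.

19.80

Var(total) = 1148.33 + 171.912 = 1320.24.
True-score variance = 756.461 + 171.912 = 928.373, so reliability = 0.7032.
Error variance = 1320.24 − 928.373 = 391.869; SEM = √391.869 = 19.80.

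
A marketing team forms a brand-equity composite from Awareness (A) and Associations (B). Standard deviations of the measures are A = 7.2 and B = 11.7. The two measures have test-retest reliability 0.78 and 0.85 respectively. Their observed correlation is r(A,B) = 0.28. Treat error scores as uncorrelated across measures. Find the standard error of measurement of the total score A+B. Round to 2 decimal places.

5.65

Var(total) = 188.73 + 47.1744 = 235.904.
True-score variance = 156.792 + 47.1744 = 203.966, so reliability = 0.8646.
Error variance = 235.904 − 203.966 = 31.9383; SEM = √31.9383 = 5.65.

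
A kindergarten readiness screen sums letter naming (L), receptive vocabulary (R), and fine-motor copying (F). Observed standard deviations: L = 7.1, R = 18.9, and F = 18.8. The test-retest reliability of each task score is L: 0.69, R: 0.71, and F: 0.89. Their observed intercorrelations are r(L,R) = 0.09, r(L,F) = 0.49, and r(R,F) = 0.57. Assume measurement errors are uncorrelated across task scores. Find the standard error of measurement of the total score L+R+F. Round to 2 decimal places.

Var(total) = 761.06 + 560.029 = 1321.09.
True-score variance = 602.964 + 560.029 = 1162.99, so reliability = 0.8803.
Error variance = 1321.09 − 1162.99 = 158.096; SEM = √158.096 = 12.57.

12.57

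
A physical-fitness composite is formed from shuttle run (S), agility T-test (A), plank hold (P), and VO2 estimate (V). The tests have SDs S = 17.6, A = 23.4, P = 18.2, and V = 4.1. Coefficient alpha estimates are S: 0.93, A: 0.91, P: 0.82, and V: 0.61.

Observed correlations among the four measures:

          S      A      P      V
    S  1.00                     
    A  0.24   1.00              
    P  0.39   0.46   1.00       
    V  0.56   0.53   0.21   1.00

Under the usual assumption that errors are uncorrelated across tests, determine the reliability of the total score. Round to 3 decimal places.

Var(S+A+P+V) = 17.6² + 23.4² + 18.2² + 4.1² + 2·[17.6·23.4·0.24 + 17.6·18.2·0.39 + 17.6·4.1·0.56 + 23.4·18.2·0.46 + 23.4·4.1·0.53 + 18.2·4.1·0.21] = 1205.37 + 1053.2 = 2258.57.
Under uncorrelated errors the observed covariances equal the true-score covariances, so only the own-variance terms attenuate.
True-score variance = [17.6²·0.93 + 23.4²·0.91 + 18.2²·0.82 + 4.1²·0.61] + 1053.2 = 1068.23 + 1053.2 = 2121.43.
Reliability = 2121.43 / 2258.57 = 0.939.

0.939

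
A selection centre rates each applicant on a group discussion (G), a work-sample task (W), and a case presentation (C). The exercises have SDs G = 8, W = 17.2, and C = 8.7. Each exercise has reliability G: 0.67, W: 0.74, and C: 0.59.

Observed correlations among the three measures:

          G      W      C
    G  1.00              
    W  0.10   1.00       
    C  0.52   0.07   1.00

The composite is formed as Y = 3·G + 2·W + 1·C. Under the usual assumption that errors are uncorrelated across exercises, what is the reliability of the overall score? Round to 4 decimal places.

Var(Y) = 3²·8² + 2²·17.2² + 8.7² + 2·[6·8·17.2·0.10 + 3·8·8.7·0.52 + 2·17.2·8.7·0.07] = 1835.05 + 424.171 = 2259.22.
Because errors are independent across components, Cov(Tᵢ,Tⱼ) = Cov(Xᵢ,Xⱼ); the off-diagonal part of the true-score variance is the same as above.
True-score variance = [3²·8²·0.67 + 2²·17.2²·0.74 + 8.7²·0.59] + 424.171 = 1306.26 + 424.171 = 1730.43.
Reliability = 1730.43 / 2259.22 = 0.7659.

0.7659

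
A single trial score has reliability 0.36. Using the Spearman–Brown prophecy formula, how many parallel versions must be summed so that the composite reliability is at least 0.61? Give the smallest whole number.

k ≥ ρ*(1−ρ₁)/(ρ₁(1−ρ*)) = 0.61·0.64 / (0.36·0.39) = 2.781.
Smallest integer k = 3.

3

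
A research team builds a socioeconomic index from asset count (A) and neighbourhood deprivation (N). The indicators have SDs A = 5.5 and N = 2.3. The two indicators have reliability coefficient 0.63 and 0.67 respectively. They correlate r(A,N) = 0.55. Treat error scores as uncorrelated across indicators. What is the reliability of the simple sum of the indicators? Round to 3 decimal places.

0.738

Var(A+N) = 5.5² + 2.3² + 2·[5.5·2.3·0.55] = 35.54 + 13.915 = 49.455.
Because errors are independent across components, Cov(Tᵢ,Tⱼ) = Cov(Xᵢ,Xⱼ); the off-diagonal part of the true-score variance is the same as above.
True-score variance = [5.5²·0.63 + 2.3²·0.67] + 13.915 = 22.6018 + 13.915 = 36.5168.
Reliability = 36.5168 / 49.455 = 0.738.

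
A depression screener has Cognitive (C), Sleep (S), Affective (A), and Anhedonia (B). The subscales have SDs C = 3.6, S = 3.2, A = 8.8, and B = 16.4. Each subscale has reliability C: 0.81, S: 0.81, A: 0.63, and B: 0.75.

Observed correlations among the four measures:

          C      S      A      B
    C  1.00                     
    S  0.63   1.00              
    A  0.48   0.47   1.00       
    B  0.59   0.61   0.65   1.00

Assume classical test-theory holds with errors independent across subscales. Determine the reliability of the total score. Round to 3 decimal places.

0.868

Var(C+S+A+B) = 3.6² + 3.2² + 8.8² + 16.4² + 2·[3.6·3.2·0.63 + 3.6·8.8·0.48 + 3.6·16.4·0.59 + 3.2·8.8·0.47 + 3.2·16.4·0.61 + 8.8·16.4·0.65] = 369.6 + 392.707 = 762.307.
With uncorrelated errors the cross-covariances are all true-score covariance, so they carry over unchanged; only the diagonal terms shrink to ρᵢσᵢ².
True-score variance = [3.6²·0.81 + 3.2²·0.81 + 8.8²·0.63 + 16.4²·0.75] + 392.707 = 269.299 + 392.707 = 662.006.
Reliability = 662.006 / 762.307 = 0.868.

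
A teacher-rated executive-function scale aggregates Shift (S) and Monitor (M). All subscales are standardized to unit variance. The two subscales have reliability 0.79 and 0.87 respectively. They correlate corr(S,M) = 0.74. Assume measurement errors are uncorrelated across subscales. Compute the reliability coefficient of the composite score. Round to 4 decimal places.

0.9023

Var(S+M) = 2 + 2·[0.74] = 2 + 1.48 = 3.48.
Because errors are independent across components, Cov(Tᵢ,Tⱼ) = Cov(Xᵢ,Xⱼ); the off-diagonal part of the true-score variance is the same as above.
True-score variance = [0.79 + 0.87] + 1.48 = 1.66 + 1.48 = 3.14.
Reliability = 3.14 / 3.48 = 0.9023.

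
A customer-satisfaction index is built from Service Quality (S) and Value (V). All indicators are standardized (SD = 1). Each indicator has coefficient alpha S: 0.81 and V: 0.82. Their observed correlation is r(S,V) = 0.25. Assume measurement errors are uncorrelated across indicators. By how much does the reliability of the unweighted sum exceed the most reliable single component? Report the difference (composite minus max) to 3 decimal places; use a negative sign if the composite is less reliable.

Var(sum) = 2 + 0.5 = 2.5; true-score variance = 1.63 + 0.5 = 2.13; composite reliability = 0.8520.
Max component reliability = 0.8200.
Difference = 0.8520 − 0.8200 = 0.032.

0.032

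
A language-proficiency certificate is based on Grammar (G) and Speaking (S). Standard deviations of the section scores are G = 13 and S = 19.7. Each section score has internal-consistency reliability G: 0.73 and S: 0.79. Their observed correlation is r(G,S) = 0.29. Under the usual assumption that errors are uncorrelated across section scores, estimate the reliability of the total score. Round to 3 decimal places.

0.820

Var(G+S) = 13² + 19.7² + 2·[13·19.7·0.29] = 557.09 + 148.538 = 705.628.
With uncorrelated errors the cross-covariances are all true-score covariance, so they carry over unchanged; only the diagonal terms shrink to ρᵢσᵢ².
True-score variance = [13²·0.73 + 19.7²·0.79] + 148.538 = 429.961 + 148.538 = 578.499.
Reliability = 578.499 / 705.628 = 0.820.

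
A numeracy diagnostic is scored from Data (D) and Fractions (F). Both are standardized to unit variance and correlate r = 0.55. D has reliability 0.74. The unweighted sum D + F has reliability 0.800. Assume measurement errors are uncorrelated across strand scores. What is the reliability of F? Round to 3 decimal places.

Var(D+F) = 2 + 2·0.55 = 3.100.
True-score variance = ρ_D + ρ_F + 2·0.55, so 0.800 = (0.74 + ρ_F + 1.10) / 3.100.
ρ_F = 0.800·3.100 − 0.74 − 1.10 = 0.640.

0.640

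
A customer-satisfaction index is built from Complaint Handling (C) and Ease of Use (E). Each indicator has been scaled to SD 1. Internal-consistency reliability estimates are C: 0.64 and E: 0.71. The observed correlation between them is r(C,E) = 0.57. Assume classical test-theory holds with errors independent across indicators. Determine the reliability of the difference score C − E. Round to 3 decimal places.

0.244

Var(C−E) = 1 + 1 − 2·0.57 = 2 − 1.14 = 0.86.
Under uncorrelated errors the observed covariances equal the true-score covariances, so only the own-variance terms attenuate.
True-score variance = [0.64 + 0.71] − 1.14 = 1.35 − 1.14 = 0.21.
Reliability = 0.21 / 0.86 = 0.244.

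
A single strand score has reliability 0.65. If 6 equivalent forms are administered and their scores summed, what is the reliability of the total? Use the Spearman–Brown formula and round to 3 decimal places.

ρ_k = kρ / (1 + (k−1)ρ) = 6·0.65 / (1 + 5·0.65) = 3.900 / 4.250 = 0.918.

0.918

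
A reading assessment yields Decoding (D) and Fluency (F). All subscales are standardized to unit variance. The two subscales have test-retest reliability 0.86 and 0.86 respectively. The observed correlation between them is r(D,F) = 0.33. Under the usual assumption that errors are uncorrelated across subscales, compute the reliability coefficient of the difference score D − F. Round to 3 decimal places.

Var(D−F) = 1 + 1 − 2·0.33 = 2 − 0.66 = 1.34.
Under uncorrelated errors the observed covariances equal the true-score covariances, so only the own-variance terms attenuate.
True-score variance = [0.86 + 0.86] − 0.66 = 1.72 − 0.66 = 1.06.
Reliability = 1.06 / 1.34 = 0.791.

0.791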